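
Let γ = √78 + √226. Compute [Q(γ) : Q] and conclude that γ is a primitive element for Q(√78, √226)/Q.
[Q(γ) : Q] = 4 (equivalently, Q(γ) = Q(√78, √226))

Obviously Q(γ) ⊆ Q(√78, √226), and [Q(√78, √226):Q] = 4 (since 78, 226 are distinct squarefree integers > 1 with 17628 not a perfect square). To show equality we compute the minimal polynomial of γ. From γ = √78 + √226: γ^2 = 78 + 2√(17628) + 226 = 304 + 2√(17628), so γ^2 - 304 = 2√(17628); squaring, (γ^2 - 304)^2 = 4·17628, i.e. γ^4 - 608γ^2 + 92416 - 70512 = 0, i.e. γ^4 - 608γ^2 + 21904 = 0. So γ is a root of x^4 - 608x^2 + 21904. This polynomial is irreducible over Q: it has no rational root (each ±√78 ± √226 is irrational), and any factorization into two quadratics over Q would force √(17628) ∈ Q (pairing opposite roots) or √78, √226 ∈ Q (other pairings), all impossible. Hence [Q(γ):Q] = 4 = [Q(√78, √226):Q], so Q(γ) = Q(√78, √226).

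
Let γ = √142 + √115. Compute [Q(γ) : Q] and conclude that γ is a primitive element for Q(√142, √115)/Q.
[Q(γ) : Q] = 4 (equivalently, Q(γ) = Q(√142, √115))

Obviously Q(γ) ⊆ Q(√142, √115), and [Q(√142, √115):Q] = 4 (since 142, 115 are distinct squarefree integers > 1 with 16330 not a perfect square). To show equality we compute the minimal polynomial of γ. From γ = √142 + √115: γ^2 = 142 + 2√(16330) + 115 = 257 + 2√(16330), so γ^2 - 257 = 2√(16330); squaring, (γ^2 - 257)^2 = 4·16330, i.e. γ^4 - 514γ^2 + 66049 - 65320 = 0, i.e. γ^4 - 514γ^2 + 729 = 0. So γ is a root of x^4 - 514x^2 + 729. This polynomial is irreducible over Q: it has no rational root (each ±√142 ± √115 is irrational), and any factorization into two quadratics over Q would force √(16330) ∈ Q (pairing opposite roots) or √142, √115 ∈ Q (other pairings), all impossible. Hence [Q(γ):Q] = 4 = [Q(√142, √115):Q], so Q(γ) = Q(√142, √115).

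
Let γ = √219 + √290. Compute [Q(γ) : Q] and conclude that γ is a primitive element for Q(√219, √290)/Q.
[Q(γ) : Q] = 4 (equivalently, Q(γ) = Q(√219, √290))

Obviously Q(γ) ⊆ Q(√219, √290), and [Q(√219, √290):Q] = 4 (since 219, 290 are distinct squarefree integers > 1 with 63510 not a perfect square). To show equality we compute the minimal polynomial of γ. From γ = √219 + √290: γ^2 = 219 + 2√(63510) + 290 = 509 + 2√(63510), so γ^2 - 509 = 2√(63510); squaring, (γ^2 - 509)^2 = 4·63510, i.e. γ^4 - 1018γ^2 + 259081 - 254040 = 0, i.e. γ^4 - 1018γ^2 + 5041 = 0. So γ is a root of x^4 - 1018x^2 + 5041. This polynomial is irreducible over Q: it has no rational root (each ±√219 ± √290 is irrational), and any factorization into two quadratics over Q would force √(63510) ∈ Q (pairing opposite roots) or √219, √290 ∈ Q (other pairings), all impossible. Hence [Q(γ):Q] = 4 = [Q(√219, √290):Q], so Q(γ) = Q(√219, √290).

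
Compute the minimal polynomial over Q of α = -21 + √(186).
m_α(x) = x^2 + 42x + 255

From α + 21 = √(186), squaring gives (α + 21)^2 = 186, i.e. α^2 + 42α + 441 = 186, so α^2 + 42α + 255 = 0. The discriminant of x^2 + 42x + 255 is (42)^2 - 4·(255) = 1764 - 1020 = 744, and 4·(186) is not a perfect square in Q since 186 is squarefree and ≠ 1. Hence x^2 + 42x + 255 is irreducible over Q and is the minimal polynomial of α.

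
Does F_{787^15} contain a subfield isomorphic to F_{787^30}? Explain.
No: F_{787^30} is not a subfield of F_{787^15}

F_{p^m} embeds in F_{p^n} iff m | n. Here 30 ∤ 15 (since 15 = 0·30 + 15 with remainder 15 ≠ 0), so F_{787^30} is not a subfield of F_{787^15}. Equivalently: if it were, the tower law would give 30 = [F_{787^30}:F_787] dividing [F_{787^15}:F_787] = 15, contradiction.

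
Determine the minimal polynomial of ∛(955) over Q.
m_α(x) = x^3 - 955

α satisfies α^3 = 955, so x^3 - 955 annihilates α. By the rational root test, a rational root p/q (in lowest terms) of x^3 - 955 would satisfy p^3 = 955 q^3, forcing q = 1 and p^3 = 955; but 955 is not a perfect cube, contradiction. A monic cubic over Q with no rational root is irreducible (any nontrivial factorization would include a linear factor). Hence x^3 - 955 is the minimal polynomial of α, and in particular [Q(α):Q] = 3.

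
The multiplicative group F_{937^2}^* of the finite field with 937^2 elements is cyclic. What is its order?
|F_{937^2}^*| = 877968

F_{937^2} has 937^2 = 877969 elements; its multiplicative group consists of all nonzero elements, so |F_{937^2}^*| = 877969 - 1 = 877968. (It is cyclic since any finite subgroup of the multiplicative group of a field is cyclic.)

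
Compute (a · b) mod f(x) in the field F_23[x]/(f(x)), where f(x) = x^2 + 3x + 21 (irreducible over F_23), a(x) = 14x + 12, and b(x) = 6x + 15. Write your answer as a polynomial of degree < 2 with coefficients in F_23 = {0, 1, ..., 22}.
a · b ≡ 7x + 3 (mod f(x))

Multiply in F_23[x]: a(x)·b(x) = (14x + 12)·(6x + 15) = 15x^2 + 6x + 19. This has degree ≥ 2, so divide by f(x) over F_23: 15x^2 + 6x + 19 = (15)·(x^2 + 3x + 21) + (7x + 3). Hence a·b ≡ 7x + 3 (mod f). (F_23[x]/(f) is a field with 23^2 = 529 elements since f is irreducible of degree 2.)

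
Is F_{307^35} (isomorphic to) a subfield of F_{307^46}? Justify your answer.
No: F_{307^35} is not a subfield of F_{307^46}

F_{p^m} embeds in F_{p^n} iff m | n. Here 35 ∤ 46 (since 46 = 1·35 + 11 with remainder 11 ≠ 0), so F_{307^35} is not a subfield of F_{307^46}. Equivalently: if it were, the tower law would give 35 = [F_{307^35}:F_307] dividing [F_{307^46}:F_307] = 46, contradiction.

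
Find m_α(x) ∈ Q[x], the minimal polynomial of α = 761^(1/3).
m_α(x) = x^3 - 761

α satisfies α^3 = 761, so x^3 - 761 annihilates α. By the rational root test, a rational root p/q (in lowest terms) of x^3 - 761 would satisfy p^3 = 761 q^3, forcing q = 1 and p^3 = 761; but 761 is not a perfect cube, contradiction. A monic cubic over Q with no rational root is irreducible (any nontrivial factorization would include a linear factor). Hence x^3 - 761 is the minimal polynomial of α, and in particular [Q(α):Q] = 3.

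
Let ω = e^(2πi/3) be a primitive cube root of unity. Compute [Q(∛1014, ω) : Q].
[Q(∛1014, ω) : Q] = 6

[Q(∛1014):Q] = 3 (min poly x^3 - 1014, irreducible since 1014 is not a perfect cube). [Q(ω):Q] = 2 (min poly x^2 + x + 1). Since Q(∛1014) ⊂ R and ω ∉ R, we have ω ∉ Q(∛1014), so x^2 + x + 1 remains irreducible over Q(∛1014) and [Q(∛1014, ω) : Q(∛1014)] = 2. By the tower law, [Q(∛1014, ω) : Q] = 3 · 2 = 6. (In fact Q(∛1014, ω) is the splitting field of x^3 - 1014 over Q.)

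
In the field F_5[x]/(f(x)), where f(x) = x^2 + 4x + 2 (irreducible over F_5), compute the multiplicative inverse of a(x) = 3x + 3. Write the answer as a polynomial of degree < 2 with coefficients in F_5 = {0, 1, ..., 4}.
a(x)^(-1) ≡ 2x + 1 (mod f(x))

Since f is irreducible over F_5, F_5[x]/(f) is a field and a(x) ≠ 0 has an inverse. Apply the extended Euclidean algorithm to f(x) and a(x) in F_5[x]: f(x) = (2x + 1)·a(x) + (4). The last nonzero remainder is the constant 4 = gcd(f, a) in F_5. Back-substituting through the division chain expresses 4 = s(x)·a(x) + t(x)·f(x) with s(x) ≡ 3x + 4 (mod f), so (3x + 4)·a(x) ≡ 4 (mod f). Multiplying by 4^(-1) ≡ 4 in F_5 gives a(x)^(-1) ≡ 4·(3x + 4) ≡ 2x + 1 (mod f). Check: (3x + 3)·(2x + 1) = x^2 + 4x + 3 ≡ 1 (mod x^2 + 4x + 2).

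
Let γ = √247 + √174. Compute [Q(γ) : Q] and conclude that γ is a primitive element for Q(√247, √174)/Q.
[Q(γ) : Q] = 4 (equivalently, Q(γ) = Q(√247, √174))

Obviously Q(γ) ⊆ Q(√247, √174), and [Q(√247, √174):Q] = 4 (since 247, 174 are distinct squarefree integers > 1 with 42978 not a perfect square). To show equality we compute the minimal polynomial of γ. From γ = √247 + √174: γ^2 = 247 + 2√(42978) + 174 = 421 + 2√(42978), so γ^2 - 421 = 2√(42978); squaring, (γ^2 - 421)^2 = 4·42978, i.e. γ^4 - 842γ^2 + 177241 - 171912 = 0, i.e. γ^4 - 842γ^2 + 5329 = 0. So γ is a root of x^4 - 842x^2 + 5329. This polynomial is irreducible over Q: it has no rational root (each ±√247 ± √174 is irrational), and any factorization into two quadratics over Q would force √(42978) ∈ Q (pairing opposite roots) or √247, √174 ∈ Q (other pairings), all impossible. Hence [Q(γ):Q] = 4 = [Q(√247, √174):Q], so Q(γ) = Q(√247, √174).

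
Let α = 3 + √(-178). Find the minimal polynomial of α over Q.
m_α(x) = x^2 - 6x + 187

From α - 3 = √(-178), squaring gives (α - 3)^2 = -178, i.e. α^2 - 6α + 9 = -178, so α^2 - 6α + 187 = 0. The discriminant of x^2 - 6x + 187 is (-6)^2 - 4·(187) = 36 - 748 = -712, and 4·(-178) is not a perfect square in Q since -178 is squarefree and ≠ 1. Hence x^2 - 6x + 187 is irreducible over Q and is the minimal polynomial of α.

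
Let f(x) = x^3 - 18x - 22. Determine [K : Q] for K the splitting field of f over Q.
[K : Q] = 6

By the rational root test, any rational root of the monic integer polynomial f(x) = x^3 - 18x - 22 must be an integer dividing the constant term -22, i.e. one of ±{1, 2, 11, 22}. Evaluating: f(1) = -39, f(-1) = -5, f(2) = -50, f(-2) = 6, f(11) = 1111, f(-11) = -1155, f(22) = 10230, f(-22) = -10274; none is 0, so f has no rational root and is therefore irreducible over Q (a cubic with no linear factor over a field is irreducible). For an irreducible cubic, the Galois group is A_3 or S_3 according as the discriminant disc(f) = -4a^3 - 27b^2 = -4·(-18)^3 - 27·(-22)^2 = 10260 is or is not a square in Q. Here disc(f) = 10260 is not a perfect square in Q, so the Galois group of f over Q is not contained in A_3 and must be all of S_3. The splitting field has degree |S_3| = 6 over Q, so [K : Q] = 6.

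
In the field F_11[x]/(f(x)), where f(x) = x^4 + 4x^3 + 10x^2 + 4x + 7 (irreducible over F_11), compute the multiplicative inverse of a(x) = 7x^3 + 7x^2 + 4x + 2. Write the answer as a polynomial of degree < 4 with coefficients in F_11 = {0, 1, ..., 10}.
a(x)^(-1) ≡ 7x^3 + 8x^2 + 2x + 7 (mod f(x))

Since f is irreducible over F_11, F_11[x]/(f) is a field and a(x) ≠ 0 has an inverse. Apply the extended Euclidean algorithm to f(x) and a(x) in F_11[x]: f(x) = (8x + 2)·a(x) + (8x^2 + 2x + 3);  a(x) = (5x + 1)·(8x^2 + 2x + 3) + (9x + 10);  (8x^2 + 2x + 3) = (7x + 1)·(9x + 10) + (4). The last nonzero remainder is the constant 4 = gcd(f, a) in F_11. Back-substituting through the division chain expresses 4 = s(x)·a(x) + t(x)·f(x) with s(x) ≡ 6x^3 + 10x^2 + 8x + 6 (mod f), so (6x^3 + 10x^2 + 8x + 6)·a(x) ≡ 4 (mod f). Multiplying by 4^(-1) ≡ 3 in F_11 gives a(x)^(-1) ≡ 3·(6x^3 + 10x^2 + 8x + 6) ≡ 7x^3 + 8x^2 + 2x + 7 (mod f). Check: (7x^3 + 7x^2 + 4x + 2)·(7x^3 + 8x^2 + 2x + 7) = 5x^6 + 6x^5 + 10x^4 + 10x^3 + 7x^2 + 10x + 3 ≡ 1 (mod x^4 + 4x^3 + 10x^2 + 4x + 7).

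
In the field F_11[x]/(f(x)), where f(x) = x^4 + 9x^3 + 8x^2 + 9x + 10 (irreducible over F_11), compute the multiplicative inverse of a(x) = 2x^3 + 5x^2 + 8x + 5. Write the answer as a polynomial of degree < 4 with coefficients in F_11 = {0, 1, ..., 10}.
a(x)^(-1) ≡ 3x^3 + 7x^2 + 9x (mod f(x))

Since f is irreducible over F_11, F_11[x]/(f) is a field and a(x) ≠ 0 has an inverse. Apply the extended Euclidean algorithm to f(x) and a(x) in F_11[x]: f(x) = (6x + 6)·a(x) + (7x^2 + 8x + 2);  a(x) = (5x + 6)·(7x^2 + 8x + 2) + (5x + 4);  (7x^2 + 8x + 2) = (8x + 4)·(5x + 4) + (8). The last nonzero remainder is the constant 8 = gcd(f, a) in F_11. Back-substituting through the division chain expresses 8 = s(x)·a(x) + t(x)·f(x) with s(x) ≡ 2x^3 + x^2 + 6x (mod f), so (2x^3 + x^2 + 6x)·a(x) ≡ 8 (mod f). Multiplying by 8^(-1) ≡ 7 in F_11 gives a(x)^(-1) ≡ 7·(2x^3 + x^2 + 6x) ≡ 3x^3 + 7x^2 + 9x (mod f). Check: (2x^3 + 5x^2 + 8x + 5)·(3x^3 + 7x^2 + 9x) = 6x^6 + 7x^5 + 6x^3 + 8x^2 + x ≡ 1 (mod x^4 + 9x^3 + 8x^2 + 9x + 10).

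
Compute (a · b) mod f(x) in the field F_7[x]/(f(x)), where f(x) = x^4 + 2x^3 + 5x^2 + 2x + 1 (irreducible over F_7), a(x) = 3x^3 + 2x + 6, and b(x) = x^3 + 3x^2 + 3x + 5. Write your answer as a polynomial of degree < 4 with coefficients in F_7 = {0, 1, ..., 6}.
a · b ≡ 5x^3 + 2x^2 + 3x + 5 (mod f(x))

Multiply in F_7[x]: a(x)·b(x) = (3x^3 + 2x + 6)·(x^3 + 3x^2 + 3x + 5) = 3x^6 + 2x^5 + 4x^4 + 6x^3 + 3x^2 + 2. This has degree ≥ 4, so divide by f(x) over F_7: 3x^6 + 2x^5 + 4x^4 + 6x^3 + 3x^2 + 2 = (3x^2 + 3x + 4)·(x^4 + 2x^3 + 5x^2 + 2x + 1) + (5x^3 + 2x^2 + 3x + 5). Hence a·b ≡ 5x^3 + 2x^2 + 3x + 5 (mod f). (F_7[x]/(f) is a field with 7^4 = 2401 elements since f is irreducible of degree 4.)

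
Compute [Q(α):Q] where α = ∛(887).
[Q(α):Q] = 3

The minimal polynomial of α is x^3 - 887, irreducible over Q since 887 is not a perfect cube (so x^3 - 887 has no rational root). Hence [Q(α):Q] = deg(m_α) = 3.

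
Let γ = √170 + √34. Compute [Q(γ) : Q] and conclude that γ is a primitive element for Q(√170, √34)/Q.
[Q(γ) : Q] = 4 (equivalently, Q(γ) = Q(√170, √34))

Obviously Q(γ) ⊆ Q(√170, √34), and [Q(√170, √34):Q] = 4 (since 170, 34 are distinct squarefree integers > 1 with 5780 not a perfect square). To show equality we compute the minimal polynomial of γ. From γ = √170 + √34: γ^2 = 170 + 2√(5780) + 34 = 204 + 2√(5780), so γ^2 - 204 = 2√(5780); squaring, (γ^2 - 204)^2 = 4·5780, i.e. γ^4 - 408γ^2 + 41616 - 23120 = 0, i.e. γ^4 - 408γ^2 + 18496 = 0. So γ is a root of x^4 - 408x^2 + 18496. This polynomial is irreducible over Q: it has no rational root (each ±√170 ± √34 is irrational), and any factorization into two quadratics over Q would force √(5780) ∈ Q (pairing opposite roots) or √170, √34 ∈ Q (other pairings), all impossible. Hence [Q(γ):Q] = 4 = [Q(√170, √34):Q], so Q(γ) = Q(√170, √34).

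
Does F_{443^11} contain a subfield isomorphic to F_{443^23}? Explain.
No: F_{443^23} is not a subfield of F_{443^11}

F_{p^m} embeds in F_{p^n} iff m | n. Here 23 ∤ 11 (since 11 = 0·23 + 11 with remainder 11 ≠ 0), so F_{443^23} is not a subfield of F_{443^11}. Equivalently: if it were, the tower law would give 23 = [F_{443^23}:F_443] dividing [F_{443^11}:F_443] = 11, contradiction.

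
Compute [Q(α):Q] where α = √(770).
[Q(α):Q] = 2

[Q(α):Q] equals the degree of the minimal polynomial of α. Here α^2 = 770 and x^2 - 770 is irreducible (d = 770 is squarefree, ≠ 1, hence not a square), so deg(m_α) = 2. Thus [Q(α):Q] = 2.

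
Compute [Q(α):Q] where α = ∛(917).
[Q(α):Q] = 3

The minimal polynomial of α is x^3 - 917, irreducible over Q since 917 is not a perfect cube (so x^3 - 917 has no rational root). Hence [Q(α):Q] = deg(m_α) = 3.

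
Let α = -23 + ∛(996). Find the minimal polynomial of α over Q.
m_α(x) = x^3 + 69x^2 + 1587x + 11171

Set β = α + 23 = ∛(996), so β^3 = 996. Then (α + 23)^3 - 996 = 0, i.e. α is a root of g(x) = (x + 23)^3 - 996 = x^3 + 69x^2 + 1587x + 11171. Since g(x) = h(x + 23) where h(x) = x^3 - 996, and h is irreducible over Q (because 996 is not a perfect cube, so h has no rational root, and a monic cubic with no rational root is irreducible), g is also irreducible (irreducibility is preserved under the substitution x → x + 23). Hence m_α(x) = x^3 + 69x^2 + 1587x + 11171.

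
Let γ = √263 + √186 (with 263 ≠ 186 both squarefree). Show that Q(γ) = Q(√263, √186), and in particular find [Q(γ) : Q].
[Q(γ) : Q] = 4 (equivalently, Q(γ) = Q(√263, √186))

Obviously Q(γ) ⊆ Q(√263, √186), and [Q(√263, √186):Q] = 4 (since 263, 186 are distinct squarefree integers > 1 with 48918 not a perfect square). To show equality we compute the minimal polynomial of γ. From γ = √263 + √186: γ^2 = 263 + 2√(48918) + 186 = 449 + 2√(48918), so γ^2 - 449 = 2√(48918); squaring, (γ^2 - 449)^2 = 4·48918, i.e. γ^4 - 898γ^2 + 201601 - 195672 = 0, i.e. γ^4 - 898γ^2 + 5929 = 0. So γ is a root of x^4 - 898x^2 + 5929. This polynomial is irreducible over Q: it has no rational root (each ±√263 ± √186 is irrational), and any factorization into two quadratics over Q would force √(48918) ∈ Q (pairing opposite roots) or √263, √186 ∈ Q (other pairings), all impossible. Hence [Q(γ):Q] = 4 = [Q(√263, √186):Q], so Q(γ) = Q(√263, √186).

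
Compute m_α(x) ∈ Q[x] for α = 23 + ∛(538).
m_α(x) = x^3 - 69x^2 + 1587x - 12705

Set β = α - 23 = ∛(538), so β^3 = 538. Then (α - 23)^3 - 538 = 0, i.e. α is a root of g(x) = (x - 23)^3 - 538 = x^3 - 69x^2 + 1587x - 12705. Since g(x) = h(x - 23) where h(x) = x^3 - 538, and h is irreducible over Q (because 538 is not a perfect cube, so h has no rational root, and a monic cubic with no rational root is irreducible), g is also irreducible (irreducibility is preserved under the substitution x → x - 23). Hence m_α(x) = x^3 - 69x^2 + 1587x - 12705.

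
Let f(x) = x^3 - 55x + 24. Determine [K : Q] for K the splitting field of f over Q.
[K : Q] = 6

By the rational root test, any rational root of the monic integer polynomial f(x) = x^3 - 55x + 24 must be an integer dividing the constant term 24, i.e. one of ±{1, 2, 3, 4, 6, 8, 12, 24}. Evaluating: f(1) = -30, f(-1) = 78, f(2) = -78, f(-2) = 126, f(3) = -114, f(-3) = 162, f(4) = -132, f(-4) = 180, f(6) = -90, f(-6) = 138, f(8) = 96, f(-8) = -48, f(12) = 1092, f(-12) = -1044, f(24) = 12528, f(-24) = -12480; none is 0, so f has no rational root and is therefore irreducible over Q (a cubic with no linear factor over a field is irreducible). For an irreducible cubic, the Galois group is A_3 or S_3 according as the discriminant disc(f) = -4a^3 - 27b^2 = -4·(-55)^3 - 27·(24)^2 = 649948 is or is not a square in Q. Here disc(f) = 649948 is not a perfect square in Q, so the Galois group of f over Q is not contained in A_3 and must be all of S_3. The splitting field has degree |S_3| = 6 over Q, so [K : Q] = 6.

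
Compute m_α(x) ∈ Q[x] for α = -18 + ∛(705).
m_α(x) = x^3 + 54x^2 + 972x + 5127

Set β = α + 18 = ∛(705), so β^3 = 705. Then (α + 18)^3 - 705 = 0, i.e. α is a root of g(x) = (x + 18)^3 - 705 = x^3 + 54x^2 + 972x + 5127. Since g(x) = h(x + 18) where h(x) = x^3 - 705, and h is irreducible over Q (because 705 is not a perfect cube, so h has no rational root, and a monic cubic with no rational root is irreducible), g is also irreducible (irreducibility is preserved under the substitution x → x + 18). Hence m_α(x) = x^3 + 54x^2 + 972x + 5127.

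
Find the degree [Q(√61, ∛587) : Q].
[Q(√61, ∛587) : Q] = 6

Let L = Q(√61, ∛587). Since Q(√61) ⊂ L and [Q(√61):Q] = 2, the tower law gives 2 | [L:Q]. Likewise Q(∛587) ⊂ L with [Q(∛587):Q] = 3 (because 587 is not a perfect cube), so 3 | [L:Q]. As gcd(2,3) = 1, [L:Q] is divisible by 6. Conversely L is generated over Q by √61 and ∛587, so [L:Q] ≤ 2·3 = 6. Therefore [Q(√61, ∛587) : Q] = 6.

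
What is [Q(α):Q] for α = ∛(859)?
[Q(α):Q] = 3

The minimal polynomial of α is x^3 - 859, irreducible over Q since 859 is not a perfect cube (so x^3 - 859 has no rational root). Hence [Q(α):Q] = deg(m_α) = 3.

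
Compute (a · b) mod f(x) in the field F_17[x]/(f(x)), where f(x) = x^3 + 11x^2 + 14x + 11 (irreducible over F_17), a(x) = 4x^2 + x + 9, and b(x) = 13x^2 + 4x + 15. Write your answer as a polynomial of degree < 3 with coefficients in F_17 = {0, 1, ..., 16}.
a · b ≡ 3x^2 + 9x + 5 (mod f(x))

Multiply in F_17[x]: a(x)·b(x) = (4x^2 + x + 9)·(13x^2 + 4x + 15) = x^4 + 12x^3 + 11x^2 + 16. This has degree ≥ 3, so divide by f(x) over F_17: x^4 + 12x^3 + 11x^2 + 16 = (x + 1)·(x^3 + 11x^2 + 14x + 11) + (3x^2 + 9x + 5). Hence a·b ≡ 3x^2 + 9x + 5 (mod f). (F_17[x]/(f) is a field with 17^3 = 4913 elements since f is irreducible of degree 3.)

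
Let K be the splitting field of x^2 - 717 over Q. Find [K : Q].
[K : Q] = 2

f(x) = x^2 - 717 factors as (x - √717)(x + √717). The splitting field is K = Q(√717). Since 717 is squarefree and > 1, it is not a perfect square, so x^2 - 717 is irreducible over Q and [Q(√717) : Q] = 2. Hence [K : Q] = 2.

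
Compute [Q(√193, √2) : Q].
[Q(√193, √2) : Q] = 4

[Q(√193):Q] = 2 (min poly x^2 - 193, irreducible since 193 is squarefree > 1). For the top step, suppose √2 ∈ Q(√193), say √2 = c + d√193 with c, d ∈ Q. Squaring: 2 = c^2 + 193d^2 + 2cd√193. Since √193 ∉ Q this forces 2cd = 0. If d = 0 then √2 = c ∈ Q, contradicting 2 squarefree > 1. If c = 0 then 2 = 193d^2, so 193·2 = (193d)^2 is a perfect square in Q — but 193·2 = 386 is not a perfect square (since 193 and 2 are distinct squarefree integers). Contradiction. Hence √2 ∉ Q(√193), so x^2 - 2 stays irreducible over Q(√193) and [Q(√193, √2) : Q(√193)] = 2. By the tower law, [Q(√193, √2) : Q] = 2 · 2 = 4.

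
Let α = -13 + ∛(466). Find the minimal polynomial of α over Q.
m_α(x) = x^3 + 39x^2 + 507x + 1731

Set β = α + 13 = ∛(466), so β^3 = 466. Then (α + 13)^3 - 466 = 0, i.e. α is a root of g(x) = (x + 13)^3 - 466 = x^3 + 39x^2 + 507x + 1731. Since g(x) = h(x + 13) where h(x) = x^3 - 466, and h is irreducible over Q (because 466 is not a perfect cube, so h has no rational root, and a monic cubic with no rational root is irreducible), g is also irreducible (irreducibility is preserved under the substitution x → x + 13). Hence m_α(x) = x^3 + 39x^2 + 507x + 1731.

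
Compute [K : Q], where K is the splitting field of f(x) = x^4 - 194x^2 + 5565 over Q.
[K : Q] = 4

Solving the quadratic in x^2: x^2 = (194 ± √(194^2 - 4·5565))/2 = (194 ± √15376)/2 = (194 ± 124)/2, giving x^2 = 159 or x^2 = 35. So f(x) = (x^2 - 159)(x^2 - 35) and the roots of f are ±√159, ±√35. Hence the splitting field is K = Q(√159, √35). Since 159 and 35 are distinct squarefree integers > 1, their product 5565 is not a perfect square, so √35 ∉ Q(√159). By the tower law [K:Q] = [Q(√159,√35):Q(√159)] · [Q(√159):Q] = 2 · 2 = 4.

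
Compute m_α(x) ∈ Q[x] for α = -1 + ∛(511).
m_α(x) = x^3 + 3x^2 + 3x - 510

Set β = α + 1 = ∛(511), so β^3 = 511. Then (α + 1)^3 - 511 = 0, i.e. α is a root of g(x) = (x + 1)^3 - 511 = x^3 + 3x^2 + 3x - 510. Since g(x) = h(x + 1) where h(x) = x^3 - 511, and h is irreducible over Q (because 511 is not a perfect cube, so h has no rational root, and a monic cubic with no rational root is irreducible), g is also irreducible (irreducibility is preserved under the substitution x → x + 1). Hence m_α(x) = x^3 + 3x^2 + 3x - 510.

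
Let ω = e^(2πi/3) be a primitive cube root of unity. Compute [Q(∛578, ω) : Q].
[Q(∛578, ω) : Q] = 6

[Q(∛578):Q] = 3 (min poly x^3 - 578, irreducible since 578 is not a perfect cube). [Q(ω):Q] = 2 (min poly x^2 + x + 1). Since Q(∛578) ⊂ R and ω ∉ R, we have ω ∉ Q(∛578), so x^2 + x + 1 remains irreducible over Q(∛578) and [Q(∛578, ω) : Q(∛578)] = 2. By the tower law, [Q(∛578, ω) : Q] = 3 · 2 = 6. (In fact Q(∛578, ω) is the splitting field of x^3 - 578 over Q.)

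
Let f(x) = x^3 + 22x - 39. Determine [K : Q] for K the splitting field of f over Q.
[K : Q] = 6

By the rational root test, any rational root of the monic integer polynomial f(x) = x^3 + 22x - 39 must be an integer dividing the constant term -39, i.e. one of ±{1, 3, 13, 39}. Evaluating: f(1) = -16, f(-1) = -62, f(3) = 54, f(-3) = -132, f(13) = 2444, f(-13) = -2522, f(39) = 60138, f(-39) = -60216; none is 0, so f has no rational root and is therefore irreducible over Q (a cubic with no linear factor over a field is irreducible). For an irreducible cubic, the Galois group is A_3 or S_3 according as the discriminant disc(f) = -4a^3 - 27b^2 = -4·(22)^3 - 27·(-39)^2 = -83659 is or is not a square in Q. Here disc(f) = -83659 is not a perfect square in Q, so the Galois group of f over Q is not contained in A_3 and must be all of S_3. The splitting field has degree |S_3| = 6 over Q, so [K : Q] = 6.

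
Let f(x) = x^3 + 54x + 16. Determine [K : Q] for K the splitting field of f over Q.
[K : Q] = 6

By the rational root test, any rational root of the monic integer polynomial f(x) = x^3 + 54x + 16 must be an integer dividing the constant term 16, i.e. one of ±{1, 2, 4, 8, 16}. Evaluating: f(1) = 71, f(-1) = -39, f(2) = 132, f(-2) = -100, f(4) = 296, f(-4) = -264, f(8) = 960, f(-8) = -928, f(16) = 4976, f(-16) = -4944; none is 0, so f has no rational root and is therefore irreducible over Q (a cubic with no linear factor over a field is irreducible). For an irreducible cubic, the Galois group is A_3 or S_3 according as the discriminant disc(f) = -4a^3 - 27b^2 = -4·(54)^3 - 27·(16)^2 = -636768 is or is not a square in Q. Here disc(f) = -636768 is not a perfect square in Q, so the Galois group of f over Q is not contained in A_3 and must be all of S_3. The splitting field has degree |S_3| = 6 over Q, so [K : Q] = 6.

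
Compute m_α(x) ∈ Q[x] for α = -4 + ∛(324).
m_α(x) = x^3 + 12x^2 + 48x - 260

Set β = α + 4 = ∛(324), so β^3 = 324. Then (α + 4)^3 - 324 = 0, i.e. α is a root of g(x) = (x + 4)^3 - 324 = x^3 + 12x^2 + 48x - 260. Since g(x) = h(x + 4) where h(x) = x^3 - 324, and h is irreducible over Q (because 324 is not a perfect cube, so h has no rational root, and a monic cubic with no rational root is irreducible), g is also irreducible (irreducibility is preserved under the substitution x → x + 4). Hence m_α(x) = x^3 + 12x^2 + 48x - 260.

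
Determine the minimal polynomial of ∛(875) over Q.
m_α(x) = x^3 - 875

α satisfies α^3 = 875, so x^3 - 875 annihilates α. By the rational root test, a rational root p/q (in lowest terms) of x^3 - 875 would satisfy p^3 = 875 q^3, forcing q = 1 and p^3 = 875; but 875 is not a perfect cube, contradiction. A monic cubic over Q with no rational root is irreducible (any nontrivial factorization would include a linear factor). Hence x^3 - 875 is the minimal polynomial of α, and in particular [Q(α):Q] = 3.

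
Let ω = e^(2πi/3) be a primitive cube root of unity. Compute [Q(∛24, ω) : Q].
[Q(∛24, ω) : Q] = 6

[Q(∛24):Q] = 3 (min poly x^3 - 24, irreducible since 24 is not a perfect cube). [Q(ω):Q] = 2 (min poly x^2 + x + 1). Since Q(∛24) ⊂ R and ω ∉ R, we have ω ∉ Q(∛24), so x^2 + x + 1 remains irreducible over Q(∛24) and [Q(∛24, ω) : Q(∛24)] = 2. By the tower law, [Q(∛24, ω) : Q] = 3 · 2 = 6. (In fact Q(∛24, ω) is the splitting field of x^3 - 24 over Q.)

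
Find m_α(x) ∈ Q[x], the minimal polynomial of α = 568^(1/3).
m_α(x) = x^3 - 568

α satisfies α^3 = 568, so x^3 - 568 annihilates α. By the rational root test, a rational root p/q (in lowest terms) of x^3 - 568 would satisfy p^3 = 568 q^3, forcing q = 1 and p^3 = 568; but 568 is not a perfect cube, contradiction. A monic cubic over Q with no rational root is irreducible (any nontrivial factorization would include a linear factor). Hence x^3 - 568 is the minimal polynomial of α, and in particular [Q(α):Q] = 3.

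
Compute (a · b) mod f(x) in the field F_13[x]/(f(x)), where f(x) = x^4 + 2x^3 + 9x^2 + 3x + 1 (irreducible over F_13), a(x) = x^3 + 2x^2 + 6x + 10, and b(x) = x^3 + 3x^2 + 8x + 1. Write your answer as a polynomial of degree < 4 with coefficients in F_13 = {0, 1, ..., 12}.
a · b ≡ 5x^3 + 12x^2 + 3x + 5 (mod f(x))

Multiply in F_13[x]: a(x)·b(x) = (x^3 + 2x^2 + 6x + 10)·(x^3 + 3x^2 + 8x + 1) = x^6 + 5x^5 + 7x^4 + 6x^3 + 2x^2 + 8x + 10. This has degree ≥ 4, so divide by f(x) over F_13: x^6 + 5x^5 + 7x^4 + 6x^3 + 2x^2 + 8x + 10 = (x^2 + 3x + 5)·(x^4 + 2x^3 + 9x^2 + 3x + 1) + (5x^3 + 12x^2 + 3x + 5). Hence a·b ≡ 5x^3 + 12x^2 + 3x + 5 (mod f). (F_13[x]/(f) is a field with 13^4 = 28561 elements since f is irreducible of degree 4.)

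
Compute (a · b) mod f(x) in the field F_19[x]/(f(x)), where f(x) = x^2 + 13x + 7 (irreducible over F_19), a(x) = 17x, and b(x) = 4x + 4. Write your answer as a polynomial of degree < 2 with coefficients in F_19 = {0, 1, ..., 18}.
a · b ≡ x + 18 (mod f(x))

Multiply in F_19[x]: a(x)·b(x) = (17x)·(4x + 4) = 11x^2 + 11x. This has degree ≥ 2, so divide by f(x) over F_19: 11x^2 + 11x = (11)·(x^2 + 13x + 7) + (x + 18). Hence a·b ≡ x + 18 (mod f). (F_19[x]/(f) is a field with 19^2 = 361 elements since f is irreducible of degree 2.)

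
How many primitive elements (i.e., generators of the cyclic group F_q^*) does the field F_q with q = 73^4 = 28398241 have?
There are φ(28398240) = 6635520 primitive elements

F_q^* is cyclic of order q - 1 = 28398240. A cyclic group of order m has exactly φ(m) generators. Here m = 28398240 = 2^5 · 3^2 · 5 · 13 · 37 · 41, so the number of primitive elements is φ(28398240) = 6635520.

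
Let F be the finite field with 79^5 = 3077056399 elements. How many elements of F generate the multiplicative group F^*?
There are φ(3077056398) = 946786560 primitive elements

F_q^* is cyclic of order q - 1 = 3077056398. A cyclic group of order m has exactly φ(m) generators. Here m = 3077056398 = 2 · 3 · 13 · 39449441, so the number of primitive elements is φ(3077056398) = 946786560.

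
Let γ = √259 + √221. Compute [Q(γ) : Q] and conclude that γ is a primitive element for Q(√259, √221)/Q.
[Q(γ) : Q] = 4 (equivalently, Q(γ) = Q(√259, √221))

Obviously Q(γ) ⊆ Q(√259, √221), and [Q(√259, √221):Q] = 4 (since 259, 221 are distinct squarefree integers > 1 with 57239 not a perfect square). To show equality we compute the minimal polynomial of γ. From γ = √259 + √221: γ^2 = 259 + 2√(57239) + 221 = 480 + 2√(57239), so γ^2 - 480 = 2√(57239); squaring, (γ^2 - 480)^2 = 4·57239, i.e. γ^4 - 960γ^2 + 230400 - 228956 = 0, i.e. γ^4 - 960γ^2 + 1444 = 0. So γ is a root of x^4 - 960x^2 + 1444. This polynomial is irreducible over Q: it has no rational root (each ±√259 ± √221 is irrational), and any factorization into two quadratics over Q would force √(57239) ∈ Q (pairing opposite roots) or √259, √221 ∈ Q (other pairings), all impossible. Hence [Q(γ):Q] = 4 = [Q(√259, √221):Q], so Q(γ) = Q(√259, √221).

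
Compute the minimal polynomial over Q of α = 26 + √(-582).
m_α(x) = x^2 - 52x + 1258

From α - 26 = √(-582), squaring gives (α - 26)^2 = -582, i.e. α^2 - 52α + 676 = -582, so α^2 - 52α + 1258 = 0. The discriminant of x^2 - 52x + 1258 is (-52)^2 - 4·(1258) = 2704 - 5032 = -2328, and 4·(-582) is not a perfect square in Q since -582 is squarefree and ≠ 1. Hence x^2 - 52x + 1258 is irreducible over Q and is the minimal polynomial of α.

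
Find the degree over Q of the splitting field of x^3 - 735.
[K : Q] = 6

The roots of x^3 - 735 are ∛735, ω∛735, ω^2∛735 where ω = e^(2πi/3) is a primitive cube root of unity, so K = Q(∛735, ω). Now [Q(∛735):Q] = 3 (since 735 is not a perfect cube, x^3 - 735 is irreducible) and [Q(ω):Q] = 2. Both 2 and 3 divide [K:Q], and [K:Q] ≤ 3·2 = 6, so [K:Q] = 6. (Equivalently: Q(∛735) ⊂ R but ω ∉ R, so [K : Q(∛735)] = 2.)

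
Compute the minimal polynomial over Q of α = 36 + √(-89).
m_α(x) = x^2 - 72x + 1385

From α - 36 = √(-89), squaring gives (α - 36)^2 = -89, i.e. α^2 - 72α + 1296 = -89, so α^2 - 72α + 1385 = 0. The discriminant of x^2 - 72x + 1385 is (-72)^2 - 4·(1385) = 5184 - 5540 = -356, and 4·(-89) is not a perfect square in Q since -89 is squarefree and ≠ 1. Hence x^2 - 72x + 1385 is irreducible over Q and is the minimal polynomial of α.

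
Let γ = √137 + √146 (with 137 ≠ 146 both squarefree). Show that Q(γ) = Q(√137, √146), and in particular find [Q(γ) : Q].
[Q(γ) : Q] = 4 (equivalently, Q(γ) = Q(√137, √146))

Obviously Q(γ) ⊆ Q(√137, √146), and [Q(√137, √146):Q] = 4 (since 137, 146 are distinct squarefree integers > 1 with 20002 not a perfect square). To show equality we compute the minimal polynomial of γ. From γ = √137 + √146: γ^2 = 137 + 2√(20002) + 146 = 283 + 2√(20002), so γ^2 - 283 = 2√(20002); squaring, (γ^2 - 283)^2 = 4·20002, i.e. γ^4 - 566γ^2 + 80089 - 80008 = 0, i.e. γ^4 - 566γ^2 + 81 = 0. So γ is a root of x^4 - 566x^2 + 81. This polynomial is irreducible over Q: it has no rational root (each ±√137 ± √146 is irrational), and any factorization into two quadratics over Q would force √(20002) ∈ Q (pairing opposite roots) or √137, √146 ∈ Q (other pairings), all impossible. Hence [Q(γ):Q] = 4 = [Q(√137, √146):Q], so Q(γ) = Q(√137, √146).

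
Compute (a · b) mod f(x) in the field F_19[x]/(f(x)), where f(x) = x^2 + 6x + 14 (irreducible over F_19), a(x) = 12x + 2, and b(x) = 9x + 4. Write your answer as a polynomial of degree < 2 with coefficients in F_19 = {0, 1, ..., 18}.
a · b ≡ 7x + 16 (mod f(x))

Multiply in F_19[x]: a(x)·b(x) = (12x + 2)·(9x + 4) = 13x^2 + 9x + 8. This has degree ≥ 2, so divide by f(x) over F_19: 13x^2 + 9x + 8 = (13)·(x^2 + 6x + 14) + (7x + 16). Hence a·b ≡ 7x + 16 (mod f). (F_19[x]/(f) is a field with 19^2 = 361 elements since f is irreducible of degree 2.)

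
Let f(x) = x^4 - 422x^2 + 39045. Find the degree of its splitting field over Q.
[K : Q] = 4

Solving the quadratic in x^2: x^2 = (422 ± √(422^2 - 4·39045))/2 = (422 ± √21904)/2 = (422 ± 148)/2, giving x^2 = 285 or x^2 = 137. So f(x) = (x^2 - 285)(x^2 - 137) and the roots of f are ±√285, ±√137. Hence the splitting field is K = Q(√285, √137). Since 285 and 137 are distinct squarefree integers > 1, their product 39045 is not a perfect square, so √137 ∉ Q(√285). By the tower law [K:Q] = [Q(√285,√137):Q(√285)] · [Q(√285):Q] = 2 · 2 = 4.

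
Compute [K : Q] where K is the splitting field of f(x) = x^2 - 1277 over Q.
[K : Q] = 2

f(x) = x^2 - 1277 factors as (x - √1277)(x + √1277). The splitting field is K = Q(√1277). Since 1277 is squarefree and > 1, it is not a perfect square, so x^2 - 1277 is irreducible over Q and [Q(√1277) : Q] = 2. Hence [K : Q] = 2.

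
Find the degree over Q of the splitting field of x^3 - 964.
[K : Q] = 6

The roots of x^3 - 964 are ∛964, ω∛964, ω^2∛964 where ω = e^(2πi/3) is a primitive cube root of unity, so K = Q(∛964, ω). Now [Q(∛964):Q] = 3 (since 964 is not a perfect cube, x^3 - 964 is irreducible) and [Q(ω):Q] = 2. Both 2 and 3 divide [K:Q], and [K:Q] ≤ 3·2 = 6, so [K:Q] = 6. (Equivalently: Q(∛964) ⊂ R but ω ∉ R, so [K : Q(∛964)] = 2.)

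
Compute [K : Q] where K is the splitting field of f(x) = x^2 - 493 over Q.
[K : Q] = 2

f(x) = x^2 - 493 factors as (x - √493)(x + √493). The splitting field is K = Q(√493). Since 493 is squarefree and > 1, it is not a perfect square, so x^2 - 493 is irreducible over Q and [Q(√493) : Q] = 2. Hence [K : Q] = 2.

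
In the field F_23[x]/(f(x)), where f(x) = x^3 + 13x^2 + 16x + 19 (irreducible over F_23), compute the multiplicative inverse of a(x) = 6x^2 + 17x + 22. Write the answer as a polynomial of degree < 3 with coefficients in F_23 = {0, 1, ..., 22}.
a(x)^(-1) ≡ 10x^2 + 20x + 17 (mod f(x))

Since f is irreducible over F_23, F_23[x]/(f) is a field and a(x) ≠ 0 has an inverse. Apply the extended Euclidean algorithm to f(x) and a(x) in F_23[x]: f(x) = (4x + 10)·a(x) + (11x + 6);  a(x) = (11x + 6)·(11x + 6) + (9). The last nonzero remainder is the constant 9 = gcd(f, a) in F_23. Back-substituting through the division chain expresses 9 = s(x)·a(x) + t(x)·f(x) with s(x) ≡ 21x^2 + 19x + 15 (mod f), so (21x^2 + 19x + 15)·a(x) ≡ 9 (mod f). Multiplying by 9^(-1) ≡ 18 in F_23 gives a(x)^(-1) ≡ 18·(21x^2 + 19x + 15) ≡ 10x^2 + 20x + 17 (mod f). Check: (6x^2 + 17x + 22)·(10x^2 + 20x + 17) = 14x^4 + 14x^3 + 18x^2 + 16x + 6 ≡ 1 (mod x^3 + 13x^2 + 16x + 19).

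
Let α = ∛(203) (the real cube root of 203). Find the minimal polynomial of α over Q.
m_α(x) = x^3 - 203

α satisfies α^3 = 203, so x^3 - 203 annihilates α. By the rational root test, a rational root p/q (in lowest terms) of x^3 - 203 would satisfy p^3 = 203 q^3, forcing q = 1 and p^3 = 203; but 203 is not a perfect cube, contradiction. A monic cubic over Q with no rational root is irreducible (any nontrivial factorization would include a linear factor). Hence x^3 - 203 is the minimal polynomial of α, and in particular [Q(α):Q] = 3.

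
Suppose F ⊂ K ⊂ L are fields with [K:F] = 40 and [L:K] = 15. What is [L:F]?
[L:F] = 600

The tower law says that for any tower of field extensions F ⊂ K ⊂ L with finite degrees, [L:F] = [L:K] · [K:F]. Here this gives [L:F] = 15 · 40 = 600.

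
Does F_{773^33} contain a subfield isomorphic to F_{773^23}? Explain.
No: F_{773^23} is not a subfield of F_{773^33}

F_{p^m} embeds in F_{p^n} iff m | n. Here 23 ∤ 33 (since 33 = 1·23 + 10 with remainder 10 ≠ 0), so F_{773^23} is not a subfield of F_{773^33}. Equivalently: if it were, the tower law would give 23 = [F_{773^23}:F_773] dividing [F_{773^33}:F_773] = 33, contradiction.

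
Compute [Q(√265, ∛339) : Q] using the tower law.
[Q(√265, ∛339) : Q] = 6

Let L = Q(√265, ∛339). Since Q(√265) ⊂ L and [Q(√265):Q] = 2, the tower law gives 2 | [L:Q]. Likewise Q(∛339) ⊂ L with [Q(∛339):Q] = 3 (because 339 is not a perfect cube), so 3 | [L:Q]. As gcd(2,3) = 1, [L:Q] is divisible by 6. Conversely L is generated over Q by √265 and ∛339, so [L:Q] ≤ 2·3 = 6. Therefore [Q(√265, ∛339) : Q] = 6.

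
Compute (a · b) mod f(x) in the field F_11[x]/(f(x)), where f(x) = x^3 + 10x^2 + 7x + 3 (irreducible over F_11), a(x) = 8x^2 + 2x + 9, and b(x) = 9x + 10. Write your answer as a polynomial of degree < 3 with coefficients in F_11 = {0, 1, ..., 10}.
a · b ≡ 5x^2 + 4x + 6 (mod f(x))

Multiply in F_11[x]: a(x)·b(x) = (8x^2 + 2x + 9)·(9x + 10) = 6x^3 + 10x^2 + 2x + 2. This has degree ≥ 3, so divide by f(x) over F_11: 6x^3 + 10x^2 + 2x + 2 = (6)·(x^3 + 10x^2 + 7x + 3) + (5x^2 + 4x + 6). Hence a·b ≡ 5x^2 + 4x + 6 (mod f). (F_11[x]/(f) is a field with 11^3 = 1331 elements since f is irreducible of degree 3.)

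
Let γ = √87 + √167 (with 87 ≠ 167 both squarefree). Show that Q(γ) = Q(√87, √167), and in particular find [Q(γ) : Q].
[Q(γ) : Q] = 4 (equivalently, Q(γ) = Q(√87, √167))

Obviously Q(γ) ⊆ Q(√87, √167), and [Q(√87, √167):Q] = 4 (since 87, 167 are distinct squarefree integers > 1 with 14529 not a perfect square). To show equality we compute the minimal polynomial of γ. From γ = √87 + √167: γ^2 = 87 + 2√(14529) + 167 = 254 + 2√(14529), so γ^2 - 254 = 2√(14529); squaring, (γ^2 - 254)^2 = 4·14529, i.e. γ^4 - 508γ^2 + 64516 - 58116 = 0, i.e. γ^4 - 508γ^2 + 6400 = 0. So γ is a root of x^4 - 508x^2 + 6400. This polynomial is irreducible over Q: it has no rational root (each ±√87 ± √167 is irrational), and any factorization into two quadratics over Q would force √(14529) ∈ Q (pairing opposite roots) or √87, √167 ∈ Q (other pairings), all impossible. Hence [Q(γ):Q] = 4 = [Q(√87, √167):Q], so Q(γ) = Q(√87, √167).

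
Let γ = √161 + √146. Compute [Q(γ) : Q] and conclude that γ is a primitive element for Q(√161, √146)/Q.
[Q(γ) : Q] = 4 (equivalently, Q(γ) = Q(√161, √146))

Obviously Q(γ) ⊆ Q(√161, √146), and [Q(√161, √146):Q] = 4 (since 161, 146 are distinct squarefree integers > 1 with 23506 not a perfect square). To show equality we compute the minimal polynomial of γ. From γ = √161 + √146: γ^2 = 161 + 2√(23506) + 146 = 307 + 2√(23506), so γ^2 - 307 = 2√(23506); squaring, (γ^2 - 307)^2 = 4·23506, i.e. γ^4 - 614γ^2 + 94249 - 94024 = 0, i.e. γ^4 - 614γ^2 + 225 = 0. So γ is a root of x^4 - 614x^2 + 225. This polynomial is irreducible over Q: it has no rational root (each ±√161 ± √146 is irrational), and any factorization into two quadratics over Q would force √(23506) ∈ Q (pairing opposite roots) or √161, √146 ∈ Q (other pairings), all impossible. Hence [Q(γ):Q] = 4 = [Q(√161, √146):Q], so Q(γ) = Q(√161, √146).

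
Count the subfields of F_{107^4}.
F_{107^4} has 3 subfields

The subfields of F_{p^n} are exactly the fields F_{p^d} for d | n (each is the fixed field of the unique index-d subgroup of Gal(F_{p^n}/F_p) ≅ Z/nZ). The divisors of n = 4 are {1, 2, 4}, giving 3 subfields: F_{107^1}, F_{107^2}, F_{107^4}.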